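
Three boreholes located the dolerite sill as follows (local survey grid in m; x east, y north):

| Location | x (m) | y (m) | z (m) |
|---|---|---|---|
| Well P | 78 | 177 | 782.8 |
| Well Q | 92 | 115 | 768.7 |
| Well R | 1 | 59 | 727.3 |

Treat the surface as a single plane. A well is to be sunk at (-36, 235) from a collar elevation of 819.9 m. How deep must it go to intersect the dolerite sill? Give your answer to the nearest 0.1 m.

Two edge vectors: Well P→Well Q = (14, -62, -14.1), Well P→Well R = (-77, -118, -55.5).
Normal n = (Well P→Well Q) × (Well P→Well R) = (1777.2, 1862.7, -6426).
So ∂z/∂x = −n_x/n_z = 0.27656 and ∂z/∂y = −n_y/n_z = 0.28987.
Intercept c from Well P: 782.8 − 21.57 − 51.31 = 709.92.
At (-36, 235): z_contact = −9.96 + 68.12 + 709.92 = 768.08 m.
Depth below ground = 819.9 − 768.08 = 51.8 m.

51.8 m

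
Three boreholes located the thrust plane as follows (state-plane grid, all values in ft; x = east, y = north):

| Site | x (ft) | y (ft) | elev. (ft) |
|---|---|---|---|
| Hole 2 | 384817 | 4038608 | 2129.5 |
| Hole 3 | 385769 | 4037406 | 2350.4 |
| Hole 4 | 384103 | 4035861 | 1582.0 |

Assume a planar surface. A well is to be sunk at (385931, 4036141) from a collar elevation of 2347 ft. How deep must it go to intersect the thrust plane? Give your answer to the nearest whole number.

70 ft

Two edge vectors: Hole 2→Hole 3 = (952, -1202, 220.9), Hole 2→Hole 4 = (-714, -2747, -547.5).
Normal n = (Hole 2→Hole 3) × (Hole 2→Hole 4) = (1264907.3, 363497.4, -3473372).
So ∂z/∂x = −n_x/n_z = 0.36417271 and ∂z/∂y = −n_y/n_z = 0.10465260.
Intercept c from Hole 2: 2129.5 − 140139.85 − 422650.82 = −560661.17.
At (385931, 4036141): z_contact = 140545.5 + 422392.6 − 560661.17 = 2277.0 ft.
Depth below ground = 2347 − 2277.0 = 70 ft.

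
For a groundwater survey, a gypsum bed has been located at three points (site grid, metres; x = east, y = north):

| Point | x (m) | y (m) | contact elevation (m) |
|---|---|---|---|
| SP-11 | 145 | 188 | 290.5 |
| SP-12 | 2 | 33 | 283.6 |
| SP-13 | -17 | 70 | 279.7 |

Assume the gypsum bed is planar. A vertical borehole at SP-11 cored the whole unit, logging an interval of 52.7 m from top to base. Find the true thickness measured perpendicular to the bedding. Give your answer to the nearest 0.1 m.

52.3 m

Let the plane be z = a·x + b·y + c.
SP-12−SP-11: −143a − 155b = −6.9;  SP-13−SP-11: −162a − 118b = −10.8.
Solving gives a = 0.10440, b = −0.05180.
|∇z| = √(a²+b²) = 0.11654, so dip δ = arctan(0.11654) = 6.65°.
True thickness = vertical thickness × cos δ = 52.7 × cos 6.65° = 52.3 m.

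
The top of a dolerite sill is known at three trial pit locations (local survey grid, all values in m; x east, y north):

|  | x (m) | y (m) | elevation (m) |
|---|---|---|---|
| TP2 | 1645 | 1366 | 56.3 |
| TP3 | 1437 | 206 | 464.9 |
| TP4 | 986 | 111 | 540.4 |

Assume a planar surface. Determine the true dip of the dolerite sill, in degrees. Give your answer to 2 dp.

19.22°

Two edge vectors: TP2→TP3 = (-208, -1160, 408.6), TP2→TP4 = (-659, -1255, 484.1).
Normal n = (TP2→TP3) × (TP2→TP4) = (-48763, -168574.6, -503400).
So ∂z/∂x = −n_x/n_z = −0.09687 and ∂z/∂y = −n_y/n_z = −0.33487.
Gradient magnitude |∇z| = √(a² + b²) = √(0.00938 + 0.11214) = 0.34860.
True dip = arctan(0.34860) = 19.22°, dipping toward NNE (azimuth ≈ 016°).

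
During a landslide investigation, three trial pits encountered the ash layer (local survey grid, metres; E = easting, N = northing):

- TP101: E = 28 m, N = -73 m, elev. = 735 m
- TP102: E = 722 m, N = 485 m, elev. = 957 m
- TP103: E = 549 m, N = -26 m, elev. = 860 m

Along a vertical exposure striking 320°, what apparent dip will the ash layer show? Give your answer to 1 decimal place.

3.5°

Let the plane be z = a·E + b·N + c.
TP102−TP101: 694a + 558b = 222;  TP103−TP101: 521a + 47b = 125.
Solving gives a = 0.22982, b = 0.11202.
Unit vector along 320° is (sin 320°, cos 320°) = (-0.6428, 0.7660).
Slope in that direction = a·(-0.6428) + b·(0.7660) = −0.06191.
Apparent dip = arctan|0.06191| = 3.5° (true dip is 14.3°, so apparent ≤ true as expected).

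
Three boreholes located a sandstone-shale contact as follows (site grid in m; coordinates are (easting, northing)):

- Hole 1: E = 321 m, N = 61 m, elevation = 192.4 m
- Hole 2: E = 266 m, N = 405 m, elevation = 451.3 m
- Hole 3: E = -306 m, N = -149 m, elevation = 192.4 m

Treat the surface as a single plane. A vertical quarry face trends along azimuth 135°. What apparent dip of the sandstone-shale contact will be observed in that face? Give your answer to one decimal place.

Two edge vectors: Hole 1→Hole 2 = (-55, 344, 258.9), Hole 1→Hole 3 = (-627, -210, 0).
Normal n = (Hole 1→Hole 2) × (Hole 1→Hole 3) = (54369, -162330.3, 227238).
So ∂z/∂E = −n_x/n_z = −0.23926 and ∂z/∂N = −n_y/n_z = 0.71436.
Unit vector along 135° is (sin 135°, cos 135°) = (0.7071, -0.7071).
Slope in that direction = a·(0.7071) + b·(-0.7071) = −0.67431.
Apparent dip = arctan|0.67431| = 34.0° (true dip is 37.0°, so apparent ≤ true as expected).

34.0°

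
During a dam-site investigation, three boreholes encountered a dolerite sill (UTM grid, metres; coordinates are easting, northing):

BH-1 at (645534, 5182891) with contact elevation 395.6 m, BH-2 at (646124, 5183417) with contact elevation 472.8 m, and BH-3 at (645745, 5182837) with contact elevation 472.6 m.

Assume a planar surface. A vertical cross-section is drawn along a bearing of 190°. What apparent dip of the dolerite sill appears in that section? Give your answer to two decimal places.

8.34°

Two edge vectors: BH-1→BH-2 = (590, 526, 77.2), BH-1→BH-3 = (211, -54, 77).
Normal n = (BH-1→BH-2) × (BH-1→BH-3) = (44670.8, -29140.8, -142846).
So ∂z/∂easting = −n_x/n_z = 0.31272 and ∂z/∂northing = −n_y/n_z = −0.20400.
Unit vector along 190° is (sin 190°, cos 190°) = (-0.1736, -0.9848).
Slope in that direction = a·(-0.1736) + b·(-0.9848) = 0.14660.
Apparent dip = arctan|0.14660| = 8.34° (true dip is 20.5°, so apparent ≤ true as expected).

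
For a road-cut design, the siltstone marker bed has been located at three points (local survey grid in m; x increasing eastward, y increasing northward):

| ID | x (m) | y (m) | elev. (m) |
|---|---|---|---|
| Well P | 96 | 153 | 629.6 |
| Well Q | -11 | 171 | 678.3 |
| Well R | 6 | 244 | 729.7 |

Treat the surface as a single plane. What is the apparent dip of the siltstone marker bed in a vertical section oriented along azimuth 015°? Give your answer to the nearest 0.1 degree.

Let the plane be z = a·x + b·y + c.
Well Q−Well P: −107a + 18b = 48.7;  Well R−Well P: −90a + 91b = 100.1.
Solving gives a = −0.32400, b = 0.77956.
Unit vector along 015° is (sin 15°, cos 15°) = (0.2588, 0.9659).
Slope in that direction = a·(0.2588) + b·(0.9659) = 0.66914.
Apparent dip = arctan|0.66914| = 33.8° (true dip is 40.2°, so apparent ≤ true as expected).

33.8°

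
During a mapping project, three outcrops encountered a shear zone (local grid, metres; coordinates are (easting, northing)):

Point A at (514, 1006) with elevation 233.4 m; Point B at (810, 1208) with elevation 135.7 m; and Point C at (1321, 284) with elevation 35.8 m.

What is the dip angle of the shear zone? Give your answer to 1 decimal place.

Let the plane be z = a·E + b·N + c.
Point B−Point A: 296a + 202b = −97.7;  Point C−Point A: 807a − 722b = −197.6.
Solving gives a = −0.29320, b = −0.05403.
Gradient magnitude |∇z| = √(a² + b²) = √(0.08596 + 0.00292) = 0.29813.
True dip = arctan(0.29813) = 16.6°, dipping toward E (azimuth ≈ 080°).

16.6°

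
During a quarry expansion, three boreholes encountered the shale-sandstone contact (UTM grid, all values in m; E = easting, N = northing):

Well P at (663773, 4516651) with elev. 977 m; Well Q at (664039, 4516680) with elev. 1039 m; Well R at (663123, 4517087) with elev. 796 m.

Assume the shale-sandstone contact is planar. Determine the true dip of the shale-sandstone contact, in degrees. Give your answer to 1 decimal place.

13.8°

Two edge vectors: Well P→Well Q = (266, 29, 62), Well P→Well R = (-650, 436, -181).
Normal n = (Well P→Well Q) × (Well P→Well R) = (-32281, 7846, 134826).
So ∂z/∂E = −n_x/n_z = 0.23943 and ∂z/∂N = −n_y/n_z = −0.05819.
Gradient magnitude |∇z| = √(a² + b²) = √(0.05733 + 0.00339) = 0.24640.
True dip = arctan(0.24640) = 13.8°, dipping toward WNW (azimuth ≈ 284°).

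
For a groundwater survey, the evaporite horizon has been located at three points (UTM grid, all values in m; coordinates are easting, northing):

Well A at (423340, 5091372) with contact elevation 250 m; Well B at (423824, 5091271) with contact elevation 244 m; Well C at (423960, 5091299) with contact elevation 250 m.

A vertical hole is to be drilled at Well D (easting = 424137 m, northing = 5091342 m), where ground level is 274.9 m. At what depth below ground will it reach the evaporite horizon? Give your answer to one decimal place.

Two edge vectors: Well A→Well B = (484, -101, -6), Well A→Well C = (620, -73, 0).
Normal n = (Well A→Well B) × (Well A→Well C) = (-438, -3720, 27288).
So ∂z/∂easting = −n_x/n_z = 0.016051011 and ∂z/∂northing = −n_y/n_z = 0.136323659.
Intercept c from Well A: 250 − 6795.04 − 694074.46 = −700619.49.
At (424137, 5091342): z_contact = 6807.83 + 694070.37 − 700619.49 = 258.70 m.
Depth below ground = 274.9 − 258.70 = 16.2 m.

16.2 m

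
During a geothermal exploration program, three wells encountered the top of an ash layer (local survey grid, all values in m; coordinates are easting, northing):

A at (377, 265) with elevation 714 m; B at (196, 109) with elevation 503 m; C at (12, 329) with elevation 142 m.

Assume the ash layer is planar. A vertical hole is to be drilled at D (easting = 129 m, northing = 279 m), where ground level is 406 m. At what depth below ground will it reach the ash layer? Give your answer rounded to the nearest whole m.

69 m

Two edge vectors: A→B = (-181, -156, -211), A→C = (-365, 64, -572).
Normal n = (A→B) × (A→C) = (102736, -26517, -68524).
So ∂z/∂easting = −n_x/n_z = 1.49927 and ∂z/∂northing = −n_y/n_z = −0.38697.
Intercept c from A: 714 − 565.22 + 102.55 = 251.32.
At (129, 279): z_contact = 193.4 − 108.0 + 251.32 = 336.8 m.
Depth below ground = 406 − 336.8 = 69 m.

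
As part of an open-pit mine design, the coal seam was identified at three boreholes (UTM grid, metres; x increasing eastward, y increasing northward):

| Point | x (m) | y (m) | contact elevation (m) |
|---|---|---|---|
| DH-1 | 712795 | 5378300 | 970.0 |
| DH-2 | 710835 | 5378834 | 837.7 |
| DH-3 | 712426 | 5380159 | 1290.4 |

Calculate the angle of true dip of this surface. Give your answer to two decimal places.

12.99°

Let the plane be z = a·x + b·y + c.
DH-2−DH-1: −1960a + 534b = −132.3;  DH-3−DH-1: −369a + 1859b = 320.4.
Solving gives a = 0.12100, b = 0.19637.
Gradient magnitude |∇z| = √(a² + b²) = √(0.01464 + 0.03856) = 0.23065.
True dip = arctan(0.23065) = 12.99°, dipping toward SSW (azimuth ≈ 212°).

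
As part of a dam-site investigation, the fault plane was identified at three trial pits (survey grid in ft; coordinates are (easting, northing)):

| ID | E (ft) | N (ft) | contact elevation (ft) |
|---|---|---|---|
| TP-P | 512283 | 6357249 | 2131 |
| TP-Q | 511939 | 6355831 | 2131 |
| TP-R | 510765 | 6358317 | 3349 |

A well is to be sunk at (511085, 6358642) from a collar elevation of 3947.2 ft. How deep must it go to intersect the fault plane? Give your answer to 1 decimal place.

763.5 ft

Two edge vectors: TP-P→TP-Q = (-344, -1418, 0), TP-P→TP-R = (-1518, 1068, 1218).
Normal n = (TP-P→TP-Q) × (TP-P→TP-R) = (-1727124, 418992, -2519916).
So ∂z/∂E = −n_x/n_z = −0.685389513 and ∂z/∂N = −n_y/n_z = 0.166272209.
Intercept c from TP-P: 2131 + 351113.40 − 1057033.83 = −703789.44.
At (511085, 6358642): z_contact = −350292.30 + 1057265.45 − 703789.44 = 3183.71 ft.
Depth below ground = 3947.2 − 3183.71 = 763.5 ft.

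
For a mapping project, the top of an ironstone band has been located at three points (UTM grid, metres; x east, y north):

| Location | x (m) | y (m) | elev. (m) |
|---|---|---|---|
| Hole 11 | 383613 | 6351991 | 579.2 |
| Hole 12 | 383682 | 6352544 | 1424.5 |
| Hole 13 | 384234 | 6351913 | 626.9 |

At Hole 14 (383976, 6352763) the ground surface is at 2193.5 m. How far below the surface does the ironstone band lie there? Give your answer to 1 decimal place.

Let the plane be z = a·x + b·y + c.
Hole 12−Hole 11: 69a + 553b = 845.3;  Hole 13−Hole 11: 621a − 78b = 47.7.
Solving gives a = 0.264658324, b = 1.495548961.
Then c = 579.2 − a·383613 − b·6351991 = −9600660.72.
At (383976, 6352763): z_contact = 101622.44 + 9500868.11 − 9600660.72 = 1829.83 m.
Depth below ground = 2193.5 − 1829.83 = 363.7 m.

363.7 m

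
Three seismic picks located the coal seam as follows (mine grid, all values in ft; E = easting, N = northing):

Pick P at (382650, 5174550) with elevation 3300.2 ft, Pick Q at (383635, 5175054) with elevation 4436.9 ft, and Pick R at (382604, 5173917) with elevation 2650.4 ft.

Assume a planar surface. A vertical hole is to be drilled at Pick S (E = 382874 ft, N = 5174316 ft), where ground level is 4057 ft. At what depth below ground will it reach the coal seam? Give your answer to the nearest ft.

840 ft

Two edge vectors: Pick P→Pick Q = (985, 504, 1136.7), Pick P→Pick R = (-46, -633, -649.8).
Normal n = (Pick P→Pick Q) × (Pick P→Pick R) = (392031.9, 587764.8, -600321).
So ∂z/∂E = −n_x/n_z = 0.65303713 and ∂z/∂N = −n_y/n_z = 0.97908419.
Intercept c from Pick P: 3300.2 − 249884.66 − 5066320.10 = −5312904.55.
At (382874, 5174316): z_contact = 250030.9 + 5066091.0 − 5312904.55 = 3217.4 ft.
Depth below ground = 4057 − 3217.4 = 840 ft.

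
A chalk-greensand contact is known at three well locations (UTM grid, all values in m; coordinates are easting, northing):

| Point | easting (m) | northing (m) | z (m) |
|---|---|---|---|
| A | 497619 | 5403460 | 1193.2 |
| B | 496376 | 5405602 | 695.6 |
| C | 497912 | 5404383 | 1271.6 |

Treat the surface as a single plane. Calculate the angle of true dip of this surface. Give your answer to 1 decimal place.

Let the plane be z = a·easting + b·northing + c.
B−A: −1243a + 2142b = −497.6;  C−A: 293a + 923b = 78.4.
Solving gives a = 0.35338, b = −0.02724.
Gradient magnitude |∇z| = √(a² + b²) = √(0.12488 + 0.00074) = 0.35443.
True dip = arctan(0.35443) = 19.5°, dipping toward W (azimuth ≈ 274°).

19.5°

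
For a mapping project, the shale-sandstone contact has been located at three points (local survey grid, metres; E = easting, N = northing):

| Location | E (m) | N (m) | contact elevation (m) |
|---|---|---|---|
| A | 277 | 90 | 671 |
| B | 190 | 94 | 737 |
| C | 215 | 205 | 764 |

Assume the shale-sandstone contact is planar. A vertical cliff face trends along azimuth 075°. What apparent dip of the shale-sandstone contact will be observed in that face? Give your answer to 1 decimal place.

31.3°

Two edge vectors: A→B = (-87, 4, 66), A→C = (-62, 115, 93).
Normal n = (A→B) × (A→C) = (-7218, 3999, -9757).
So ∂z/∂E = −n_x/n_z = −0.73978 and ∂z/∂N = −n_y/n_z = 0.40986.
Unit vector along 075° is (sin 75°, cos 75°) = (0.9659, 0.2588).
Slope in that direction = a·(0.9659) + b·(0.2588) = −0.60849.
Apparent dip = arctan|0.60849| = 31.3° (true dip is 40.2°, so apparent ≤ true as expected).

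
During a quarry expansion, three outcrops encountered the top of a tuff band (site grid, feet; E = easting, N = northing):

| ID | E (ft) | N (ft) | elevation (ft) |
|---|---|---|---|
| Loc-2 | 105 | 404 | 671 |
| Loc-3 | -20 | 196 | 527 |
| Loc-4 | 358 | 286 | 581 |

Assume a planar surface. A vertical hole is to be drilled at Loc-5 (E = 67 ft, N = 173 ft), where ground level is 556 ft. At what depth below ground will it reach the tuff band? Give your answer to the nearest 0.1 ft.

47.5 ft

Let the plane be z = a·E + b·N + c.
Loc-3−Loc-2: −125a − 208b = −144;  Loc-4−Loc-2: 253a − 118b = −90.
Solving gives a = −0.02565, b = 0.70772.
Then c = 671 − a·105 − b·404 = 387.77.
At (67, 173): z_contact = −1.72 + 122.44 + 387.77 = 508.49 ft.
Depth below ground = 556 − 508.49 = 47.5 ft.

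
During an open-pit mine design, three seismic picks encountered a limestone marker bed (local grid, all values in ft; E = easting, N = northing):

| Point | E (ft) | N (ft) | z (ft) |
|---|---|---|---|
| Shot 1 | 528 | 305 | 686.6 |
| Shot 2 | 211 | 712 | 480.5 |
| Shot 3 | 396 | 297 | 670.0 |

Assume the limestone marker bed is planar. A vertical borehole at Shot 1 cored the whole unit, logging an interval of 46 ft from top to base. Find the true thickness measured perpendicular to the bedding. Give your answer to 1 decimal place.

42.4 ft

Let the plane be z = a·E + b·N + c.
Shot 2−Shot 1: −317a + 407b = −206.1;  Shot 3−Shot 1: −132a − 8b = −16.6.
Solving gives a = 0.14940, b = −0.39003.
|∇z| = √(a²+b²) = 0.41766, so dip δ = arctan(0.41766) = 22.67°.
True thickness = vertical thickness × cos δ = 46 × cos 22.67° = 42.4 ft.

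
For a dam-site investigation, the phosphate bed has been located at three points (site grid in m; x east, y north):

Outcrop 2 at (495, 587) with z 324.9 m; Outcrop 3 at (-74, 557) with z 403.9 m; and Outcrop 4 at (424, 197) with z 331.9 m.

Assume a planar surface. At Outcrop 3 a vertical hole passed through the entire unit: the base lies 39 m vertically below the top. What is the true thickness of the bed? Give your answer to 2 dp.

38.63 m

Let the plane be z = a·x + b·y + c.
Outcrop 3−Outcrop 2: −569a − 30b = 79;  Outcrop 4−Outcrop 2: −71a − 390b = 7.
Solving gives a = −0.13923, b = 0.00740.
|∇z| = √(a²+b²) = 0.13943, so dip δ = arctan(0.13943) = 7.94°.
True thickness = vertical thickness × cos δ = 39 × cos 7.94° = 38.63 m.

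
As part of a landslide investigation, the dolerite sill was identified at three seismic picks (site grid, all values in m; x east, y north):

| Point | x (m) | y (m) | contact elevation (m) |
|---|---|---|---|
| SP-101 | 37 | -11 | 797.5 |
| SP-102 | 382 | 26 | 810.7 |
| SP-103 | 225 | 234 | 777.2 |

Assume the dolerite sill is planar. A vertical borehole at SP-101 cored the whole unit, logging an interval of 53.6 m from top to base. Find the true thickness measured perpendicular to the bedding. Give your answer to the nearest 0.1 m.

Let the plane be z = a·x + b·y + c.
SP-102−SP-101: 345a + 37b = 13.2;  SP-103−SP-101: 188a + 245b = −20.3.
Solving gives a = 0.05137, b = −0.12228.
|∇z| = √(a²+b²) = 0.13263, so dip δ = arctan(0.13263) = 7.56°.
True thickness = vertical thickness × cos δ = 53.6 × cos 7.56° = 53.1 m.

53.1 m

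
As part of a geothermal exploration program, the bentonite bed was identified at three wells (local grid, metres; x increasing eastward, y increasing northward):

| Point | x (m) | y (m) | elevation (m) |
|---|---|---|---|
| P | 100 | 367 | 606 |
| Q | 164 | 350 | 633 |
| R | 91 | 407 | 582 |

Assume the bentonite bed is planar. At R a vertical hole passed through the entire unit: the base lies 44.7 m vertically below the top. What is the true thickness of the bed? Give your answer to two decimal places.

Let the plane be z = a·x + b·y + c.
Q−P: 64a − 17b = 27;  R−P: −9a + 40b = −24.
Solving gives a = 0.27919, b = −0.53718.
|∇z| = √(a²+b²) = 0.60540, so dip δ = arctan(0.60540) = 31.19°.
True thickness = vertical thickness × cos δ = 44.7 × cos 31.19° = 38.24 m.

38.24 m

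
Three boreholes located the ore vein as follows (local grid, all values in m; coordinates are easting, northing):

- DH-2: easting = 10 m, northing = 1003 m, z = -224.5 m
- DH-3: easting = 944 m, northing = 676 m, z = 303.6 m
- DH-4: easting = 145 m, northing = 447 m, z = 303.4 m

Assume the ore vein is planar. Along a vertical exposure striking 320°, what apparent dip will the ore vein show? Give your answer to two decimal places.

40.15°

Let the plane be z = a·easting + b·northing + c.
DH-3−DH-2: 934a − 327b = 528.1;  DH-4−DH-2: 135a − 556b = 527.9.
Solving gives a = 0.25465, b = −0.88763.
Unit vector along 320° is (sin 320°, cos 320°) = (-0.6428, 0.7660).
Slope in that direction = a·(-0.6428) + b·(0.7660) = −0.84365.
Apparent dip = arctan|0.84365| = 40.15° (true dip is 42.7°, so apparent ≤ true as expected).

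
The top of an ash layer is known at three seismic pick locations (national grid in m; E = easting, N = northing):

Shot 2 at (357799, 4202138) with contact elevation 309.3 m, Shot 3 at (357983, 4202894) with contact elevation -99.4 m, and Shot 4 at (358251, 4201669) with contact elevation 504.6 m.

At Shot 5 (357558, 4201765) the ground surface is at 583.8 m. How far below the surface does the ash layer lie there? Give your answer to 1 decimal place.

57.4 m

Two edge vectors: Shot 2→Shot 3 = (184, 756, -408.7), Shot 2→Shot 4 = (452, -469, 195.3).
Normal n = (Shot 2→Shot 3) × (Shot 2→Shot 4) = (-44033.5, -220667.6, -428008).
So ∂z/∂E = −n_x/n_z = −0.102880086 and ∂z/∂N = −n_y/n_z = −0.515568868.
Intercept c from Shot 2: 309.3 + 36810.39 + 2166491.53 = 2203611.22.
At (357558, 4201765): z_contact = −36785.60 − 2166299.22 + 2203611.22 = 526.40 m.
Depth below ground = 583.8 − 526.40 = 57.4 m.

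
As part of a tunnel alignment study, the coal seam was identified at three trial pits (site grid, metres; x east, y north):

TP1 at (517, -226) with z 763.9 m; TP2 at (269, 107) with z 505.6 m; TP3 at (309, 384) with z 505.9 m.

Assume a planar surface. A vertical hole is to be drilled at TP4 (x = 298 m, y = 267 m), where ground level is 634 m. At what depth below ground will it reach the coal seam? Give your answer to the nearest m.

Two edge vectors: TP1→TP2 = (-248, 333, -258.3), TP1→TP3 = (-208, 610, -258).
Normal n = (TP1→TP2) × (TP1→TP3) = (71649, -10257.6, -82016).
So ∂z/∂x = −n_x/n_z = 0.87360 and ∂z/∂y = −n_y/n_z = −0.12507.
Intercept c from TP1: 763.9 − 451.65 − 28.27 = 283.98.
At (298, 267): z_contact = 260.3 − 33.4 + 283.98 = 510.9 m.
Depth below ground = 634 − 510.9 = 123 m.

123 m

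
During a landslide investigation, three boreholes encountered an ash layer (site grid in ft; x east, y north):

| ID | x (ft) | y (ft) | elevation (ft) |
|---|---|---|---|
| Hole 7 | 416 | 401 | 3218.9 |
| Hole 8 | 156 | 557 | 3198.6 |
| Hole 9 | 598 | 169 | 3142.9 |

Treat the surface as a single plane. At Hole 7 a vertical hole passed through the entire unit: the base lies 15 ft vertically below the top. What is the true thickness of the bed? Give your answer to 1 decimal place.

11.2 ft

Let the plane be z = a·x + b·y + c.
Hole 8−Hole 7: −260a + 156b = −20.3;  Hole 9−Hole 7: 182a − 232b = −76.
Solving gives a = 0.51884, b = 0.73461.
|∇z| = √(a²+b²) = 0.89936, so dip δ = arctan(0.89936) = 41.97°.
True thickness = vertical thickness × cos δ = 15 × cos 41.97° = 11.2 ft.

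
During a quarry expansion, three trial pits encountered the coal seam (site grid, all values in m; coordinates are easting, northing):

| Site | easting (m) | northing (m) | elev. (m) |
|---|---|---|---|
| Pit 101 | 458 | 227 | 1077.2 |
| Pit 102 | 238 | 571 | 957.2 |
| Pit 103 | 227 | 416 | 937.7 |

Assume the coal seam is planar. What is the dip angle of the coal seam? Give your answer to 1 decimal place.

33.9°

Two edge vectors: Pit 101→Pit 102 = (-220, 344, -120), Pit 101→Pit 103 = (-231, 189, -139.5).
Normal n = (Pit 101→Pit 102) × (Pit 101→Pit 103) = (-25308, -2970, 37884).
So ∂z/∂easting = −n_x/n_z = 0.66804 and ∂z/∂northing = −n_y/n_z = 0.07840.
Gradient magnitude |∇z| = √(a² + b²) = √(0.44628 + 0.00615) = 0.67262.
True dip = arctan(0.67262) = 33.9°, dipping toward W (azimuth ≈ 263°).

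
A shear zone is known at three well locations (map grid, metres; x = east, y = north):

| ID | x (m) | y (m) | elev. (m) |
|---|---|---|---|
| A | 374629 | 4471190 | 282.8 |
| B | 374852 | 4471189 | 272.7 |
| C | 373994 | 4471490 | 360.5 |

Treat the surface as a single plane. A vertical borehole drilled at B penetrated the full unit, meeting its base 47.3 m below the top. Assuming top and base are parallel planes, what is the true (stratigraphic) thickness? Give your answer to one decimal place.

Two edge vectors: A→B = (223, -1, -10.1), A→C = (-635, 300, 77.7).
Normal n = (A→B) × (A→C) = (2952.3, -10913.6, 66265).
So ∂z/∂x = −n_x/n_z = −0.04455 and ∂z/∂y = −n_y/n_z = 0.16470.
|∇z| = √(a²+b²) = 0.17062, so dip δ = arctan(0.17062) = 9.68°.
True thickness = vertical thickness × cos δ = 47.3 × cos 9.68° = 46.6 m.

46.6 m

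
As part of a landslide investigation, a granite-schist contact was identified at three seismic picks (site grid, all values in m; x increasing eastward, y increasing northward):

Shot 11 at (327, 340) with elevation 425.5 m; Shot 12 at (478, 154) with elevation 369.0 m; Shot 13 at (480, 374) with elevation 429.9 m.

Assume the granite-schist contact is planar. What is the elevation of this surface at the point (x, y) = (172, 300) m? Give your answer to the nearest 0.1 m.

419.5 m

Let the plane be z = a·x + b·y + c.
Shot 12−Shot 11: 151a − 186b = −56.5;  Shot 13−Shot 11: 153a + 34b = 4.4.
Solving gives a = −0.03282, b = 0.27712.
Then c = 425.5 − a·327 − b·340 = 342.01.
At (172, 300): z = −5.6 + 83.1 + 342.01 = 419.5 m.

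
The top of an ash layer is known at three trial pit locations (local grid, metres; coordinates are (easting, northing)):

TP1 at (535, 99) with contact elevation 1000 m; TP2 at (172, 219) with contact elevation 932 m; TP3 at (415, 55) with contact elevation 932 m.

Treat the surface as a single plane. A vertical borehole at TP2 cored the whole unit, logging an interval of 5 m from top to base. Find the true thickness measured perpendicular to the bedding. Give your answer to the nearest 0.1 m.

4.2 m

Two edge vectors: TP1→TP2 = (-363, 120, -68), TP1→TP3 = (-120, -44, -68).
Normal n = (TP1→TP2) × (TP1→TP3) = (-11152, -16524, 30372).
So ∂z/∂E = −n_x/n_z = 0.36718 and ∂z/∂N = −n_y/n_z = 0.54405.
|∇z| = √(a²+b²) = 0.65637, so dip δ = arctan(0.65637) = 33.28°.
True thickness = vertical thickness × cos δ = 5 × cos 33.28° = 4.2 m.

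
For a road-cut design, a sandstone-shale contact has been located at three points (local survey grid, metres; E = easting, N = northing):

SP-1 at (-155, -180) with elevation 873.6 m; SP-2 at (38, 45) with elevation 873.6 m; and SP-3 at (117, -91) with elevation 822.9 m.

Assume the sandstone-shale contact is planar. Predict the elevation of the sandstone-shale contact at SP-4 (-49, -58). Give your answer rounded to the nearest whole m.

Let the plane be z = a·E + b·N + c.
SP-2−SP-1: 193a + 225b = 0;  SP-3−SP-1: 272a + 89b = −50.7.
Solving gives a = −0.25913, b = 0.22227.
Then c = 873.6 − a·-155 − b·-180 = 873.44.
At (-49, -58): z = 12.7 − 12.9 + 873.44 = 873.2 m.

873 m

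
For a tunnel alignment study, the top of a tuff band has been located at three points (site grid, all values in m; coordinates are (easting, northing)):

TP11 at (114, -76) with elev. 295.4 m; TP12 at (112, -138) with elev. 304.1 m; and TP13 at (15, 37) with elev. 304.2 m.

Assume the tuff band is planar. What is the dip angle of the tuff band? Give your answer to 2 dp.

Let the plane be z = a·E + b·N + c.
TP12−TP11: −2a − 62b = 8.7;  TP13−TP11: −99a + 113b = 8.8.
Solving gives a = −0.24021, b = −0.13257.
Gradient magnitude |∇z| = √(a² + b²) = √(0.05770 + 0.01758) = 0.27437.
True dip = arctan(0.27437) = 15.34°, dipping toward ENE (azimuth ≈ 061°).

15.34°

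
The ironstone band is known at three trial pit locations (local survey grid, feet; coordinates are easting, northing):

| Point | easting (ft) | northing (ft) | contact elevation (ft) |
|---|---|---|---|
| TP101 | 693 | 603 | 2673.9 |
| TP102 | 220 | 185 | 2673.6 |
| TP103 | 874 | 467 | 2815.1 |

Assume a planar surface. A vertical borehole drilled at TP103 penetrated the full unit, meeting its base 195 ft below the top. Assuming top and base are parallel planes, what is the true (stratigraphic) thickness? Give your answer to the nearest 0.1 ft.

Two edge vectors: TP101→TP102 = (-473, -418, -0.3), TP101→TP103 = (181, -136, 141.2).
Normal n = (TP101→TP102) × (TP101→TP103) = (-59062.4, 66733.3, 139986).
So ∂z/∂easting = −n_x/n_z = 0.42192 and ∂z/∂northing = −n_y/n_z = −0.47671.
|∇z| = √(a²+b²) = 0.63661, so dip δ = arctan(0.63661) = 32.48°.
True thickness = vertical thickness × cos δ = 195 × cos 32.48° = 164.5 ft.

164.5 ft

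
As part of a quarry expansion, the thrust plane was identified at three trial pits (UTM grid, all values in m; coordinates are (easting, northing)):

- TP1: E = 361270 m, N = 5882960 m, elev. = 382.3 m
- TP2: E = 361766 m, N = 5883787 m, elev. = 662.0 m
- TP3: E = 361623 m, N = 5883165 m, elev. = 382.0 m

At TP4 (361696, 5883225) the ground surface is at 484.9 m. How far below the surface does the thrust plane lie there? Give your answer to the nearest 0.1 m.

Let the plane be z = a·E + b·N + c.
TP2−TP1: 496a + 827b = 279.7;  TP3−TP1: 353a + 205b = −0.3.
Solving gives a = −0.302687502, b = 0.519749699.
Then c = 382.3 − a·361270 − b·5882960 = −2947932.48.
At (361696, 5883225): z_contact = −109480.86 + 3057804.42 − 2947932.48 = 391.09 m.
Depth below ground = 484.9 − 391.09 = 93.8 m.

93.8 m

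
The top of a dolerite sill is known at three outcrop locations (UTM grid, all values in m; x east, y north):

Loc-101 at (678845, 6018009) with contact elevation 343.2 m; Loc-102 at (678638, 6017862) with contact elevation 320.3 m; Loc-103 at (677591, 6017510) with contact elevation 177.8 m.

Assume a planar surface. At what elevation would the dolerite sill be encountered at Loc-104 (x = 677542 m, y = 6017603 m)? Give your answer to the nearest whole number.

Let the plane be z = a·x + b·y + c.
Loc-102−Loc-101: −207a − 147b = −22.9;  Loc-103−Loc-101: −1254a − 499b = −165.4.
Solving gives a = 0.15900672, b = −0.06812512.
Then c = 343.2 − a·678845 − b·6018009 = 302379.84.
At (677542, 6017603): z = 107733.7 − 409949.9 + 302379.84 = 163.7 m.

164 m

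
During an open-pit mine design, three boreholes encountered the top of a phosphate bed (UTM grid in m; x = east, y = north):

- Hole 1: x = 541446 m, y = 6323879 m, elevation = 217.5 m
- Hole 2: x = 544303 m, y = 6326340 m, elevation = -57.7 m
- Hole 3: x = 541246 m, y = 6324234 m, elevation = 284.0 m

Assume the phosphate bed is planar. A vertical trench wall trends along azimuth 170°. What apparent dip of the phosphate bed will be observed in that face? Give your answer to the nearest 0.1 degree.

6.7°

Two edge vectors: Hole 1→Hole 2 = (2857, 2461, -275.2), Hole 1→Hole 3 = (-200, 355, 66.5).
Normal n = (Hole 1→Hole 2) × (Hole 1→Hole 3) = (261352.5, -134950.5, 1506435).
So ∂z/∂x = −n_x/n_z = −0.17349 and ∂z/∂y = −n_y/n_z = 0.08958.
Unit vector along 170° is (sin 170°, cos 170°) = (0.1736, -0.9848).
Slope in that direction = a·(0.1736) + b·(-0.9848) = −0.11835.
Apparent dip = arctan|0.11835| = 6.7° (true dip is 11.0°, so apparent ≤ true as expected).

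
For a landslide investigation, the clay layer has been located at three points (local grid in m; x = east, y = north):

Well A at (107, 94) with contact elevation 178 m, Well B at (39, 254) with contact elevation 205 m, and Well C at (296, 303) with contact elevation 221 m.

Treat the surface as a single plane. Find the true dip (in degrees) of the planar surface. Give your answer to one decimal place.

Two edge vectors: Well A→Well B = (-68, 160, 27), Well A→Well C = (189, 209, 43).
Normal n = (Well A→Well B) × (Well A→Well C) = (1237, 8027, -44452).
So ∂z/∂x = −n_x/n_z = 0.02783 and ∂z/∂y = −n_y/n_z = 0.18058.
Gradient magnitude |∇z| = √(a² + b²) = √(0.00077 + 0.03261) = 0.18271.
True dip = arctan(0.18271) = 10.4°, dipping toward S (azimuth ≈ 189°).

10.4°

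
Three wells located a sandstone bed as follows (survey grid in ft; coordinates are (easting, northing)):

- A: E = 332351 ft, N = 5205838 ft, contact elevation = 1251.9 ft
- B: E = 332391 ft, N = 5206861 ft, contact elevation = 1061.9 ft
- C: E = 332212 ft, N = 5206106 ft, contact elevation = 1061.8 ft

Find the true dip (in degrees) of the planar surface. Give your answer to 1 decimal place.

Two edge vectors: A→B = (40, 1023, -190), A→C = (-139, 268, -190.1).
Normal n = (A→B) × (A→C) = (-143552.3, 34014, 152917).
So ∂z/∂E = −n_x/n_z = 0.93876 and ∂z/∂N = −n_y/n_z = −0.22243.
Gradient magnitude |∇z| = √(a² + b²) = √(0.88127 + 0.04948) = 0.96475.
True dip = arctan(0.96475) = 44.0°, dipping toward WNW (azimuth ≈ 283°).

44.0°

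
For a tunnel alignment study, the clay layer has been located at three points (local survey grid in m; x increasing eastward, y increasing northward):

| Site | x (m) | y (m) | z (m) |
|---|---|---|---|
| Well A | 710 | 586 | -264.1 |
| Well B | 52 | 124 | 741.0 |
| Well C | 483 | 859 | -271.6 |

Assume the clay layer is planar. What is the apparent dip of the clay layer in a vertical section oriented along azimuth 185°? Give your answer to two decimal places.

41.96°

Two edge vectors: Well A→Well B = (-658, -462, 1005.1), Well A→Well C = (-227, 273, -7.5).
Normal n = (Well A→Well B) × (Well A→Well C) = (-270927.3, -233092.7, -284508).
So ∂z/∂x = −n_x/n_z = −0.95227 and ∂z/∂y = −n_y/n_z = −0.81928.
Unit vector along 185° is (sin 185°, cos 185°) = (-0.0872, -0.9962).
Slope in that direction = a·(-0.0872) + b·(-0.9962) = 0.89916.
Apparent dip = arctan|0.89916| = 41.96° (true dip is 51.5°, so apparent ≤ true as expected).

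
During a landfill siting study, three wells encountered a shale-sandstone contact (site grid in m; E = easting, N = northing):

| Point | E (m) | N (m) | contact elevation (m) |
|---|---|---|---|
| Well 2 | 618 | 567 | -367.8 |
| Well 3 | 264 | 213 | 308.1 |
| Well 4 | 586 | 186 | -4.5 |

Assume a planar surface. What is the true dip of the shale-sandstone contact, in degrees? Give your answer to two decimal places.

53.59°

Two edge vectors: Well 2→Well 3 = (-354, -354, 675.9), Well 2→Well 4 = (-32, -381, 363.3).
Normal n = (Well 2→Well 3) × (Well 2→Well 4) = (128909.7, 106979.4, 123546).
So ∂z/∂E = −n_x/n_z = −1.04341 and ∂z/∂N = −n_y/n_z = −0.86591.
Gradient magnitude |∇z| = √(a² + b²) = √(1.08871 + 0.74980) = 1.35592.
True dip = arctan(1.35592) = 53.59°, dipping toward NE (azimuth ≈ 050°).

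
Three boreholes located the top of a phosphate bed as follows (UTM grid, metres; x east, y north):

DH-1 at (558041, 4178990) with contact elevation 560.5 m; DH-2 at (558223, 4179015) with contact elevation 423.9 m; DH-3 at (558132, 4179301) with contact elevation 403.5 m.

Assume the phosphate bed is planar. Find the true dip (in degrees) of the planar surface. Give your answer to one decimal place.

Two edge vectors: DH-1→DH-2 = (182, 25, -136.6), DH-1→DH-3 = (91, 311, -157).
Normal n = (DH-1→DH-2) × (DH-1→DH-3) = (38557.6, 16143.4, 54327).
So ∂z/∂x = −n_x/n_z = −0.70973 and ∂z/∂y = −n_y/n_z = −0.29715.
Gradient magnitude |∇z| = √(a² + b²) = √(0.50372 + 0.08830) = 0.76943.
True dip = arctan(0.76943) = 37.6°, dipping toward ENE (azimuth ≈ 067°).

37.6°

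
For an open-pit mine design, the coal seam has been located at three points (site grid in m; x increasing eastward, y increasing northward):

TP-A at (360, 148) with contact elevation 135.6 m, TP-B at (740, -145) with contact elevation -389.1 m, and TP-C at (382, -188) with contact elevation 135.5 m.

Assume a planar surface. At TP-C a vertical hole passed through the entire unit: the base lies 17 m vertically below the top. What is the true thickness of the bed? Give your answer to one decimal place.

Let the plane be z = a·x + b·y + c.
TP-B−TP-A: 380a − 293b = −524.7;  TP-C−TP-A: 22a − 336b = −0.1.
Solving gives a = −1.45396, b = −0.09490.
|∇z| = √(a²+b²) = 1.45706, so dip δ = arctan(1.45706) = 55.54°.
True thickness = vertical thickness × cos δ = 17 × cos 55.54° = 9.6 m.

9.6 m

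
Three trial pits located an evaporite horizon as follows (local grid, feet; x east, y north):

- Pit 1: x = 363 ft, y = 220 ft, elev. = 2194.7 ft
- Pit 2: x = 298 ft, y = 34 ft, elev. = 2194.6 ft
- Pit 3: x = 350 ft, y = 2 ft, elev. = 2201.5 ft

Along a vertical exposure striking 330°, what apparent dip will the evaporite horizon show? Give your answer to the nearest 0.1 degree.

Two edge vectors: Pit 1→Pit 2 = (-65, -186, -0.1), Pit 1→Pit 3 = (-13, -218, 6.8).
Normal n = (Pit 1→Pit 2) × (Pit 1→Pit 3) = (-1286.6, 443.3, 11752).
So ∂z/∂x = −n_x/n_z = 0.10948 and ∂z/∂y = −n_y/n_z = −0.03772.
Unit vector along 330° is (sin 330°, cos 330°) = (-0.5000, 0.8660).
Slope in that direction = a·(-0.5000) + b·(0.8660) = −0.08741.
Apparent dip = arctan|0.08741| = 5.0° (true dip is 6.6°, so apparent ≤ true as expected).

5.0°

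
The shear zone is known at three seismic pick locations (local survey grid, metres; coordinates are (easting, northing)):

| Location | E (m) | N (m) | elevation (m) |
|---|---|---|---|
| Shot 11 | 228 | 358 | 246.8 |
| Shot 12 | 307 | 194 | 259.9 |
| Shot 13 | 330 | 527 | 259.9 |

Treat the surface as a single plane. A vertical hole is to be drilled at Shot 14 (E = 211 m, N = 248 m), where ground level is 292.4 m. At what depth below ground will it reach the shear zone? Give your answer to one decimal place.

47.0 m

Let the plane be z = a·E + b·N + c.
Shot 12−Shot 11: 79a − 164b = 13.1;  Shot 13−Shot 11: 102a + 169b = 13.1.
Solving gives a = 0.14503, b = −0.01002.
Then c = 246.8 − a·228 − b·358 = 217.32.
At (211, 248): z_contact = 30.60 − 2.48 + 217.32 = 245.44 m.
Depth below ground = 292.4 − 245.44 = 47.0 m.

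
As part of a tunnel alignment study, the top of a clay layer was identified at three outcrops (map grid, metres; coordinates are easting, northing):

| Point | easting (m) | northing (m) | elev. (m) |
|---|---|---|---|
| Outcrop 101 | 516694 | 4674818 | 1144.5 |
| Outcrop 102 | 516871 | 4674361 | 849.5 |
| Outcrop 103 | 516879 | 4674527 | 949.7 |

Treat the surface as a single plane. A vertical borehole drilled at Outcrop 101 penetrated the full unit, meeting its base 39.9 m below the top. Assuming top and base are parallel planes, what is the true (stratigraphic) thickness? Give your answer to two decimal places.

Two edge vectors: Outcrop 101→Outcrop 102 = (177, -457, -295), Outcrop 101→Outcrop 103 = (185, -291, -194.8).
Normal n = (Outcrop 101→Outcrop 102) × (Outcrop 101→Outcrop 103) = (3178.6, -20095.4, 33038).
So ∂z/∂easting = −n_x/n_z = −0.09621 and ∂z/∂northing = −n_y/n_z = 0.60825.
|∇z| = √(a²+b²) = 0.61581, so dip δ = arctan(0.61581) = 31.63°.
True thickness = vertical thickness × cos δ = 39.9 × cos 31.63° = 33.97 m.

33.97 m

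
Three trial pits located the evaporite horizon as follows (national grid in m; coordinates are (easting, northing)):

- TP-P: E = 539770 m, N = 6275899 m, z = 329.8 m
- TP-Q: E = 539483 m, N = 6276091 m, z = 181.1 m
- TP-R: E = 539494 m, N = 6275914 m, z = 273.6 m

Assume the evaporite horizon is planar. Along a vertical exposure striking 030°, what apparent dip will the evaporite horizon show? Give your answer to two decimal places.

Two edge vectors: TP-P→TP-Q = (-287, 192, -148.7), TP-P→TP-R = (-276, 15, -56.2).
Normal n = (TP-P→TP-Q) × (TP-P→TP-R) = (-8559.9, 24911.8, 48687).
So ∂z/∂E = −n_x/n_z = 0.17581 and ∂z/∂N = −n_y/n_z = −0.51167.
Unit vector along 030° is (sin 30°, cos 30°) = (0.5000, 0.8660).
Slope in that direction = a·(0.5000) + b·(0.8660) = −0.35521.
Apparent dip = arctan|0.35521| = 19.56° (true dip is 28.4°, so apparent ≤ true as expected).

19.56°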